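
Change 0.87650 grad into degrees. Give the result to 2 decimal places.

1 grad = 0.900000 °.
So 0.87650 × 0.900000 ≈ 0.79 °.

0.79 °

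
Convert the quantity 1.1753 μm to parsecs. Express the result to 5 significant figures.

3.8089 × 10^-23 parsecs

1 micrometer = 3.24078 × 10^-23 parsecs.
So 1.1753 × 3.24078 × 10^-23 ≈ 3.8089 × 10^-23 pc.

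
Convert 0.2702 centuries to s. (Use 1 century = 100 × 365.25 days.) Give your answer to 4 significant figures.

8.527 × 10^8 s

1 century = 3.15576 × 10^9 seconds.
Then 0.2702 × 3.15576 × 10^9 ≈ 8.527 × 10^8 s.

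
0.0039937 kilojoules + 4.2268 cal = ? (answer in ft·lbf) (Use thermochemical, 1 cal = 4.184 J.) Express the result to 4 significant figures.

0.0039937 kJ = 2.94560 ft·lbf and 4.2268 cal = 13.0437 ft·lbf.
2.94560 + 13.0437 ≈ 15.99 ft·lbf.

15.99 ft·lbf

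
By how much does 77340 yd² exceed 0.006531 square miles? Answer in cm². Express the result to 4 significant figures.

77340 yd² = 6.46661 × 10^8 cm² and 0.006531 mi² = 1.69152 × 10^8 cm².
6.46661 × 10^8 − 1.69152 × 10^8 ≈ 4.775 × 10^8 cm².

4.775 × 10^8 cm²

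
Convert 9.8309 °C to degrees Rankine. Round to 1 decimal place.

509.4 °R

°R = (°C + 273.15) × 9/5.
Applying the formula gives 509.4 °R.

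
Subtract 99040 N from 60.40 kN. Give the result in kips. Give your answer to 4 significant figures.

60.40 kN = 13.5785 kip and 99040 N = 22.2651 kip.
13.5785 − 22.2651 ≈ -8.687 kip.

-8.687 kips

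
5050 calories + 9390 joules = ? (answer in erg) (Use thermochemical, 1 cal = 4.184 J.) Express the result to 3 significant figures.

3.05e+11 erg

5050 cal = 2.11292e+11 erg and 9390 J = 9.39000e+10 erg.
2.11292e+11 + 9.39000e+10 ≈ 3.05e+11 erg.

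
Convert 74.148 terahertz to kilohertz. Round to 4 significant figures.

7.415 × 10^10 kilohertz

1 THz = 1.00000 × 10^9 kHz.
Thus 74.148 × 1.00000 × 10^9 ≈ 7.415 × 10^10 kHz.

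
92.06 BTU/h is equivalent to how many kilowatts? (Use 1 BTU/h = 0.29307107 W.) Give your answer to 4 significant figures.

0.02698 kilowatts

1 BTU/h = 0.000293071 kilowatts.
Then 92.06 × 0.000293071 ≈ 0.02698 kW.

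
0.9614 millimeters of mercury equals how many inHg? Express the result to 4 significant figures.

1 mmHg = 0.0393701 inHg.
So 0.9614 × 0.0393701 ≈ 0.03785 inHg.

0.03785 inches of mercury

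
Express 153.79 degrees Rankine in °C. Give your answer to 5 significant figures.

-187.71 degrees Celsius

°R = (°C + 273.15) × 9/5.
Applying the formula gives -187.71 °C.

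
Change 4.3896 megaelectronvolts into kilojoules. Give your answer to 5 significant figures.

1 megaelectronvolt = 1.60218e-16 kJ.
Then 4.3896 × 1.60218e-16 ≈ 7.0329e-16 kJ.

7.0329e-16 kilojoules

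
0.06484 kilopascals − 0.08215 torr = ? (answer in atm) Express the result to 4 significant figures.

0.06484 kPa = 0.000639921 atm and 0.08215 torr = 0.000108092 atm.
0.000639921 − 0.000108092 ≈ 0.0005318 atm.

0.0005318 atm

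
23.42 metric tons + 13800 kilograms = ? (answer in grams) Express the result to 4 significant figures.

23.42 t = 2.34200 × 10^7 g and 13800 kg = 1.38000 × 10^7 g.
2.34200 × 10^7 + 1.38000 × 10^7 ≈ 3.722 × 10^7 g.

3.722 × 10^7 g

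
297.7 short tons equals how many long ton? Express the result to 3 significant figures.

266 long tons

1 short ton = 0.892857 long ton.
297.7 × 0.892857 ≈ 266 long ton.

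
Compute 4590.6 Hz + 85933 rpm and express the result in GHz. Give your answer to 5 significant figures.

6.0228 × 10^-6 GHz

4590.6 Hz = 4.59060 × 10^-6 GHz and 85933 rpm = 1.43222 × 10^-6 GHz.
4.59060 × 10^-6 + 1.43222 × 10^-6 ≈ 6.0228 × 10^-6 GHz.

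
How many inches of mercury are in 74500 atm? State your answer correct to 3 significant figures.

2.23 × 10^6 inHg

1 atmosphere = 29.9213 inHg.
So 74500 × 29.9213 ≈ 2.23 × 10^6 inHg.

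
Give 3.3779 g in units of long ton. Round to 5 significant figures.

1 g = 9.84207 × 10^-7 long tons.
Then 3.3779 × 9.84207 × 10^-7 ≈ 3.3246 × 10^-6 long ton.

3.3246 × 10^-6 long tons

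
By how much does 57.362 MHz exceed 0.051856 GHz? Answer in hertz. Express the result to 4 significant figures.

5.506e+6 Hz

57.362 MHz = 5.73620e+7 Hz and 0.051856 GHz = 5.18560e+7 Hz.
5.73620e+7 − 5.18560e+7 ≈ 5.506e+6 Hz.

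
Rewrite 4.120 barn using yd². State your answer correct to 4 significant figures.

4.927 × 10^-28 yd²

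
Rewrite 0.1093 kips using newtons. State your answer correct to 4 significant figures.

486.2 N

1 kip = 4448.22 N.
So 0.1093 × 4448.22 ≈ 486.2 N.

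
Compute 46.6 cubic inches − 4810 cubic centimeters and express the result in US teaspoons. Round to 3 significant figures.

-821 US tsp

46.6 in³ = 154.930 US tsp and 4810 cm³ = 975.873 US tsp.
154.930 − 975.873 ≈ -821 US tsp.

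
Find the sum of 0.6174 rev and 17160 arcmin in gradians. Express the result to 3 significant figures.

0.6174 rev = 246.960 grad and 17160 arcmin = 317.778 grad.
246.960 + 317.778 ≈ 565 grad.

565 gradians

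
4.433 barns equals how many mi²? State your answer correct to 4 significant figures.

1 barn = 3.86102e-35 mi².
Thus 4.433 × 3.86102e-35 ≈ 1.712e-34 mi².

1.712e-34 mi²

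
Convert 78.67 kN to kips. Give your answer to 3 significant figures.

1 kilonewton = 0.224809 kip.
78.67 × 0.224809 ≈ 17.7 kip.

17.7 kip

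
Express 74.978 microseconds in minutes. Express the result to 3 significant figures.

1.25 × 10^-6 minutes

1 μs = 1.66667 × 10^-8 minutes.
Then 74.978 × 1.66667 × 10^-8 ≈ 1.25 × 10^-6 min.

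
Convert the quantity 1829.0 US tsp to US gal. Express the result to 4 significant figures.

1 US tsp = 0.00130208 US gal.
Then 1829.0 × 0.00130208 ≈ 2.382 US gal.

2.382 US gal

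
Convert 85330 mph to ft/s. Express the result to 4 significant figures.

125200 ft/s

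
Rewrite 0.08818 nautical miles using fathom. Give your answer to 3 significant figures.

1 nmi = 1012.69 fathom.
So 0.08818 × 1012.69 ≈ 89.3 fathom.

89.3 fathom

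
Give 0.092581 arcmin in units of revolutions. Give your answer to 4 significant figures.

4.286e-6 revolutions

1 arcmin = 4.62963e-5 revolutions.
So 0.092581 × 4.62963e-5 ≈ 4.286e-6 rev.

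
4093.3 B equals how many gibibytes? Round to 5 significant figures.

3.8122e-6 gibibytes

1 byte = 9.31323e-10 GiB.
So 4093.3 × 9.31323e-10 ≈ 3.8122e-6 GiB.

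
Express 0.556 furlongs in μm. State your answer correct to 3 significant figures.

1.12 × 10^8 μm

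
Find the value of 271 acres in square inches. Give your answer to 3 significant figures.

1 acre = 6.27264e+6 square inches.
So 271 × 6.27264e+6 ≈ 1.70e+9 in².

1.70e+9 in²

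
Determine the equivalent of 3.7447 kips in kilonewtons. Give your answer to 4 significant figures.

1 kip = 4.44822 kilonewtons.
3.7447 × 4.44822 ≈ 16.66 kN.

16.66 kN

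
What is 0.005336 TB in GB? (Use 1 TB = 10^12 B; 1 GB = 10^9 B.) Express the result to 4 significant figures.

5.336 gigabytes

1 terabyte = 1000.00 GB.
0.005336 × 1000.00 ≈ 5.336 GB.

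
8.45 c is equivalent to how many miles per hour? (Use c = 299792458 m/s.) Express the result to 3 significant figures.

1 c = 6.70617e+8 mph.
So 8.45 × 6.70617e+8 ≈ 5.67e+9 mph.

5.67e+9 miles per hour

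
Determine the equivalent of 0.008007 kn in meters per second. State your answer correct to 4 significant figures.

0.004119 m/s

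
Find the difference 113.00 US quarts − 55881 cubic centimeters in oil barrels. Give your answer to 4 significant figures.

113.00 US qt = 0.672619 bbl and 55881 cm³ = 0.351481 bbl.
0.672619 − 0.351481 ≈ 0.3211 bbl.

0.3211 oil barrels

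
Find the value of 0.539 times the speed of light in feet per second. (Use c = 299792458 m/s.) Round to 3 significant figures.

5.30e+8 ft/s

1 c = 9.83571e+8 feet per second.
Then 0.539 × 9.83571e+8 ≈ 5.30e+8 ft/s.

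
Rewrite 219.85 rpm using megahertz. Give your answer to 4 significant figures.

3.664 × 10^-6 MHz

1 rpm = 1.66667 × 10^-8 megahertz.
So 219.85 × 1.66667 × 10^-8 ≈ 3.664 × 10^-6 MHz.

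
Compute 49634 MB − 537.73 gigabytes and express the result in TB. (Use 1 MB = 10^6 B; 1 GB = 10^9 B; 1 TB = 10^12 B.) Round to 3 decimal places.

49634 MB = 0.0496340 TB and 537.73 GB = 0.537730 TB.
0.0496340 − 0.537730 ≈ -0.488 TB.

-0.488 TB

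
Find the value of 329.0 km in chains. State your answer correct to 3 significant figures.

1 km = 49.7097 chain.
329.0 × 49.7097 ≈ 16400 chain.

16400 chain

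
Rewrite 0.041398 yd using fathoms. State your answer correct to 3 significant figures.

1 yard = 0.500000 fathom.
So 0.041398 × 0.500000 ≈ 0.0207 fathom.

0.0207 fathom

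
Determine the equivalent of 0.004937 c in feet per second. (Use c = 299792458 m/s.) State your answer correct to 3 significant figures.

4.86e+6 ft/s

1 c = 9.83571e+8 ft/s.
So 0.004937 × 9.83571e+8 ≈ 4.86e+6 ft/s.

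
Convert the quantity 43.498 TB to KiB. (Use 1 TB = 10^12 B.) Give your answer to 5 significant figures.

4.2479 × 10^10 KiB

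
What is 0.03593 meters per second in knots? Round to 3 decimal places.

1 meter per second = 1.94384 knots.
Thus 0.03593 × 1.94384 ≈ 0.070 kn.

0.070 knots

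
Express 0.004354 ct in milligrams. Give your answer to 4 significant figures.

1 carat = 200.000 mg.
So 0.004354 × 200.000 ≈ 0.8708 mg.

0.8708 mg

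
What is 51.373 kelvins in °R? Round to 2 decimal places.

92.47 degrees Rankine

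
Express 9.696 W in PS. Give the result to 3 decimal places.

1 W = 0.00135962 metric horsepower.
Thus 9.696 × 0.00135962 ≈ 0.013 PS.

0.013 PS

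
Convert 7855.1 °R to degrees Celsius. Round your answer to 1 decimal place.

4090.8 °C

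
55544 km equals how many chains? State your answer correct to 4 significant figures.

1 km = 49.7097 chain.
So 55544 × 49.7097 ≈ 2.761 × 10^6 chain.

2.761 × 10^6 chain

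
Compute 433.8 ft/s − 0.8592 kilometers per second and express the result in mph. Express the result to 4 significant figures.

-1626 mph

433.8 ft/s = 295.773 mph and 0.8592 km/s = 1921.98 mph.
295.773 − 1921.98 ≈ -1626 mph.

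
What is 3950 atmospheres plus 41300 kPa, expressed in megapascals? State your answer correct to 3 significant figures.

442 MPa

3950 atm = 400.234 MPa and 41300 kPa = 41.3000 MPa.
400.234 + 41.3000 ≈ 442 MPa.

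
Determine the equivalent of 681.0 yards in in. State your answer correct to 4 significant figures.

1 yd = 36.0000 inches.
681.0 × 36.0000 ≈ 24520 in.

24520 in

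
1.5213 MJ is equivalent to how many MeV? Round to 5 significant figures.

1 MJ = 6.24151 × 10^18 MeV.
Then 1.5213 × 6.24151 × 10^18 ≈ 9.4952 × 10^18 MeV.

9.4952 × 10^18 megaelectronvolts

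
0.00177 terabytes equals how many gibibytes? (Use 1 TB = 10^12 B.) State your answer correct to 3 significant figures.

1 terabyte = 931.323 GiB.
Then 0.00177 × 931.323 ≈ 1.65 GiB.

1.65 gibibytes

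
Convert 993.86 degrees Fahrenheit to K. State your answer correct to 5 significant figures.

807.52 kelvins

K = (°F + 459.67) × 5/9.
Applying the formula gives 807.52 K.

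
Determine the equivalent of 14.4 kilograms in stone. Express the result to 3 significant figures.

2.27 stone

1 kg = 0.157473 stone.
So 14.4 × 0.157473 ≈ 2.27 st.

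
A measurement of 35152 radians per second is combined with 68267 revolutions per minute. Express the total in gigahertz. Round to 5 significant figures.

6.7324 × 10^-6 GHz

35152 rad/s = 5.59461 × 10^-6 GHz and 68267 rpm = 1.13778 × 10^-6 GHz.
5.59461 × 10^-6 + 1.13778 × 10^-6 ≈ 6.7324 × 10^-6 GHz.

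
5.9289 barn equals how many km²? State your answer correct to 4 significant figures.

5.929e-34 square kilometers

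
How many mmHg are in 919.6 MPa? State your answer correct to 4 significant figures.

6.898 × 10^6 millimeters of mercury

1 megapascal = 7500.62 mmHg.
Thus 919.6 × 7500.62 ≈ 6.898 × 10^6 mmHg.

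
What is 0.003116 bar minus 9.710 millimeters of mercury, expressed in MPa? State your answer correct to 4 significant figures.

-0.0009830 megapascals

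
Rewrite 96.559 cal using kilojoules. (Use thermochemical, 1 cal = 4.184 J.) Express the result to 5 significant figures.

0.40400 kJ

1 cal = 0.00418400 kilojoules.
So 96.559 × 0.00418400 ≈ 0.40400 kJ.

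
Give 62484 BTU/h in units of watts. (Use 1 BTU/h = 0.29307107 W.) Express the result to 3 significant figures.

1 BTU per hour = 0.293071 watts.
So 62484 × 0.293071 ≈ 18300 W.

18300 W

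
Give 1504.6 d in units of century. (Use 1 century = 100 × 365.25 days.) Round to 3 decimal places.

0.041 centuries

1 d = 2.73785 × 10^-5 centuries.
Then 1504.6 × 2.73785 × 10^-5 ≈ 0.041 century.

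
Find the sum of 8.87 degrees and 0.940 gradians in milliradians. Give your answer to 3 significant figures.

170 milliradians

8.87 ° = 154.811 mrad and 0.940 grad = 14.7655 mrad.
154.811 + 14.7655 ≈ 170 mrad.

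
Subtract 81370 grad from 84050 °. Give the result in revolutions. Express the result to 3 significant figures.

30.0 revolutions

84050 ° = 233.472 rev and 81370 grad = 203.425 rev.
233.472 − 203.425 ≈ 30.0 rev.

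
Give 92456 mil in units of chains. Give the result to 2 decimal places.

0.12 chain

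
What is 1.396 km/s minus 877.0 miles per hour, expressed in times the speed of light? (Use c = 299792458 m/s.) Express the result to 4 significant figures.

1.396 km/s = 4.65655e-6 c and 877.0 mph = 1.30775e-6 c.
4.65655e-6 − 1.30775e-6 ≈ 3.349e-6 c.

3.349e-6 times the speed of light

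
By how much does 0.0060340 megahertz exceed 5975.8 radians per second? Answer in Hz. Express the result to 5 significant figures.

0.0060340 MHz = 6034.00 Hz and 5975.8 rad/s = 951.078 Hz.
6034.00 − 951.078 ≈ 5082.9 Hz.

5082.9 Hz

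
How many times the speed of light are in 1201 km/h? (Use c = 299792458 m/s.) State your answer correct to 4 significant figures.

1.113 × 10^-6 c

1 kilometer per hour = 9.26567 × 10^-10 times the speed of light.
So 1201 × 9.26567 × 10^-10 ≈ 1.113 × 10^-6 c.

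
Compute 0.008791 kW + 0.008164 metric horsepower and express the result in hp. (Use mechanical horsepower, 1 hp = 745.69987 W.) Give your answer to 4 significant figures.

0.01984 horsepower

0.008791 kW = 0.0117889 hp and 0.008164 PS = 0.00805232 hp.
0.0117889 + 0.00805232 ≈ 0.01984 hp.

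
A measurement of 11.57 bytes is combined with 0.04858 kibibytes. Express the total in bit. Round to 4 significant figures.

490.5 bits

11.57 B = 92.5600 bit and 0.04858 KiB = 397.967 bit.
92.5600 + 397.967 ≈ 490.5 bit.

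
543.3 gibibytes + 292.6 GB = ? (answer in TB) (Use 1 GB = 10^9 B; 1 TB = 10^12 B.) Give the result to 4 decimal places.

0.8760 TB

543.3 GiB = 0.583364 TB and 292.6 GB = 0.292600 TB.
0.583364 + 0.292600 ≈ 0.8760 TB.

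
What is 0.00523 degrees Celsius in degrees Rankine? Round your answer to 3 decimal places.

491.679 °R

°R = (°C + 273.15) × 9/5.
Applying the formula gives 491.679 °R.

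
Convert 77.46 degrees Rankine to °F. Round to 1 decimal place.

-382.2 degrees Fahrenheit

°R = °F + 459.67.
Applying the formula gives -382.2 °F.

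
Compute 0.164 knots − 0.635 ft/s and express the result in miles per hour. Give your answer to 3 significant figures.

0.164 kn = 0.188728 mph and 0.635 ft/s = 0.432955 mph.
0.188728 − 0.432955 ≈ -0.244 mph.

-0.244 miles per hour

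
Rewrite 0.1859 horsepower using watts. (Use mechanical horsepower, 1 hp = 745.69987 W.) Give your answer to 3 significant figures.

1 hp = 745.700 W.
Thus 0.1859 × 745.700 ≈ 139 W.

139 W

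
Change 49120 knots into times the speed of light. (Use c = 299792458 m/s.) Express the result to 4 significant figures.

8.429e-5 times the speed of light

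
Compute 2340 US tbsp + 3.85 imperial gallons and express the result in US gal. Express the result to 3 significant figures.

13.8 US gallons

2340 US tbsp = 9.140625 US gal and 3.85 imp gal = 4.623657 US gal.
9.140625 + 4.623657 ≈ 13.8 US gal.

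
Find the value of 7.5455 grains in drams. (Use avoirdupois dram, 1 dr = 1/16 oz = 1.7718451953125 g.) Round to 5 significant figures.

0.27595 dr

1 grain = 0.0365714 dr.
Then 7.5455 × 0.0365714 ≈ 0.27595 dr.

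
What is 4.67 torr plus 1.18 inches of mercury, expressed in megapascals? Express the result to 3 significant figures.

4.67 torr = 0.000622615 MPa and 1.18 inHg = 0.00399594 MPa.
0.000622615 + 0.00399594 ≈ 0.00462 MPa.

0.00462 MPa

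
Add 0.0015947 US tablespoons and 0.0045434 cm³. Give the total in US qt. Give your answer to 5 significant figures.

2.9718 × 10^-5 US qt

0.0015947 US tbsp = 2.49172 × 10^-5 US qt and 0.0045434 cm³ = 4.80096 × 10^-6 US qt.
2.49172 × 10^-5 + 4.80096 × 10^-6 ≈ 2.9718 × 10^-5 US qt.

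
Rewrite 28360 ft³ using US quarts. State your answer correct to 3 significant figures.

849000 US qt

1 ft³ = 29.9221 US qt.
Thus 28360 × 29.9221 ≈ 849000 US qt.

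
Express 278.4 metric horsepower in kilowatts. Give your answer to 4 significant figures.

1 metric horsepower = 0.735499 kW.
Then 278.4 × 0.735499 ≈ 204.8 kW.

204.8 kW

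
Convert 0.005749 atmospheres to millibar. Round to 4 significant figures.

1 atmosphere = 1013.25 mbar.
0.005749 × 1013.25 ≈ 5.825 mbar.

5.825 millibar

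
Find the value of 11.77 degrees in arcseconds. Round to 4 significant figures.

42370 arcseconds

1 ° = 3600.00 arcsec.
So 11.77 × 3600.00 ≈ 42370 arcsec.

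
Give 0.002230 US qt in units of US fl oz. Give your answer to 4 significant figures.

1 US qt = 32.0000 US fluid ounces.
0.002230 × 32.0000 ≈ 0.07136 US fl oz.

0.07136 US fluid ounces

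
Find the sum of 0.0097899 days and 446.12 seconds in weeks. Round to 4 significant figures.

0.002136 weeks

0.0097899 d = 0.00139856 wk and 446.12 s = 0.000737632 wk.
0.00139856 + 0.000737632 ≈ 0.002136 wk.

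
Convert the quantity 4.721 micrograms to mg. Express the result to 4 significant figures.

0.004721 mg

1 μg = 0.00100000 mg.
Thus 4.721 × 0.00100000 ≈ 0.004721 mg.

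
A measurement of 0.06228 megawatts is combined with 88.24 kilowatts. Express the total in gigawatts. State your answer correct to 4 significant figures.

0.0001505 gigawatts

0.06228 MW = 6.22800e-5 GW and 88.24 kW = 8.82400e-5 GW.
6.22800e-5 + 8.82400e-5 ≈ 0.0001505 GW.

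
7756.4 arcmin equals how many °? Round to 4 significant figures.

1 arcmin = 0.0166667 °.
7756.4 × 0.0166667 ≈ 129.3 °.

129.3 °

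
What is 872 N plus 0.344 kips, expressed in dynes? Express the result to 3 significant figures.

872 N = 8.72000 × 10^7 dyn and 0.344 kip = 1.53019 × 10^8 dyn.
8.72000 × 10^7 + 1.53019 × 10^8 ≈ 2.40 × 10^8 dyn.

2.40 × 10^8 dynes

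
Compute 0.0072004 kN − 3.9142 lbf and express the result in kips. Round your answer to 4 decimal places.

-0.0023 kips

0.0072004 kN = 0.00161871 kip and 3.9142 lbf = 0.00391420 kip.
0.00161871 − 0.00391420 ≈ -0.0023 kip.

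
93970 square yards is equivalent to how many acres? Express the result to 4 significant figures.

19.42 acre

1 square yard = 0.000206612 acres.
Then 93970 × 0.000206612 ≈ 19.42 acre.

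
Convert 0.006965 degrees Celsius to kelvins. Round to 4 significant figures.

273.2 kelvins

K = °C + 273.15.
Applying the formula gives 273.2 K.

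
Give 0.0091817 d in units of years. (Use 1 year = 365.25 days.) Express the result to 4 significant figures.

2.514 × 10^-5 years

1 d = 0.00273785 yr.
So 0.0091817 × 0.00273785 ≈ 2.514 × 10^-5 yr.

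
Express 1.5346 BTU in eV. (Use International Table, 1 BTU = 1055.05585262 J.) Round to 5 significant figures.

1 British thermal unit = 6.58514 × 10^21 electronvolts.
Thus 1.5346 × 6.58514 × 10^21 ≈ 1.0106 × 10^22 eV.

1.0106 × 10^22 eV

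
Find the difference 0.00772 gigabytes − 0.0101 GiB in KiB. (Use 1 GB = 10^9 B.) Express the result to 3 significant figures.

0.00772 GB = 7539.06 KiB and 0.0101 GiB = 10590.6 KiB.
7539.06 − 10590.6 ≈ -3050 KiB.

-3050 KiB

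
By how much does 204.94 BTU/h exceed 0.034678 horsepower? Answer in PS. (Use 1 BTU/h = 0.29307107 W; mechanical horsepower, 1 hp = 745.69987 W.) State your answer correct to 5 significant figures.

204.94 BTU/h = 0.0816616 PS and 0.034678 hp = 0.0351590 PS.
0.0816616 − 0.0351590 ≈ 0.046503 PS.

0.046503 metric horsepower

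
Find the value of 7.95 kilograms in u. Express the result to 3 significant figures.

4.79 × 10^27 u

1 kilogram = 6.02214 × 10^26 u.
Thus 7.95 × 6.02214 × 10^26 ≈ 4.79 × 10^27 u.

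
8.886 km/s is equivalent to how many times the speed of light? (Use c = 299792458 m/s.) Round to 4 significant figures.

2.964 × 10^-5 c

1 km/s = 3.33564 × 10^-6 c.
So 8.886 × 3.33564 × 10^-6 ≈ 2.964 × 10^-5 c.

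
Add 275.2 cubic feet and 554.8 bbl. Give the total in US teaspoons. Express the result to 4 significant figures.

275.2 ft³ = 1.58103e+6 US tsp and 554.8 bbl = 1.78956e+7 US tsp.
1.58103e+6 + 1.78956e+7 ≈ 1.948e+7 US tsp.

1.948e+7 US teaspoons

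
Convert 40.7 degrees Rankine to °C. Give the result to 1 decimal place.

-250.5 °C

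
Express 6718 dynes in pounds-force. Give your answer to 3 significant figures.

1 dyn = 2.24809e-6 lbf.
Then 6718 × 2.24809e-6 ≈ 0.0151 lbf.

0.0151 pounds-force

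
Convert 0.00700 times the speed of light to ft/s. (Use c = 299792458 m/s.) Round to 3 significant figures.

1 speed of light = 9.83571e+8 ft/s.
Thus 0.00700 × 9.83571e+8 ≈ 6.88e+6 ft/s.

6.88e+6 ft/s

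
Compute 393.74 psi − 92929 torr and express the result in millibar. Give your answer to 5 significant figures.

393.74 psi = 27147.4 mbar and 92929 torr = 123895 mbar.
27147.4 − 123895 ≈ -96748 mbar.

-96748 mbar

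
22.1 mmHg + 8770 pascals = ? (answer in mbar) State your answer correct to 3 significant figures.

22.1 mmHg = 29.4642 mbar and 8770 Pa = 87.7000 mbar.
29.4642 + 87.7000 ≈ 117 mbar.

117 millibar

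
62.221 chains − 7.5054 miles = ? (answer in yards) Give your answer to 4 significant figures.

62.221 chain = 1368.86 yd and 7.5054 mi = 13209.5 yd.
1368.86 − 13209.5 ≈ -11840 yd.

-11840 yards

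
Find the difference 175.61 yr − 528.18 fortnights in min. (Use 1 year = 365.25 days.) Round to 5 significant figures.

8.1716e+7 minutes

175.61 yr = 9.23638e+7 min and 528.18 fortnight = 1.06481e+7 min.
9.23638e+7 − 1.06481e+7 ≈ 8.1716e+7 min.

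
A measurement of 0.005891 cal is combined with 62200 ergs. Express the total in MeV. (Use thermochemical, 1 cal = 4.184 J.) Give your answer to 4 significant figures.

1.927e+11 megaelectronvolts

0.005891 cal = 1.53840e+11 MeV and 62200 erg = 3.88222e+10 MeV.
1.53840e+11 + 3.88222e+10 ≈ 1.927e+11 MeV.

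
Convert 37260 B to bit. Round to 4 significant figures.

1 byte = 8.00000 bits.
37260 × 8.00000 ≈ 298100 bit.

298100 bits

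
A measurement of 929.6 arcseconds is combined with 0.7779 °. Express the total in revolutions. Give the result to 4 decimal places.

0.0029 revolutions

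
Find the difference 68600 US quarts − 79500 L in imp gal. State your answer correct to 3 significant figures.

68600 US qt = 14280.4 imp gal and 79500 L = 17487.6 imp gal.
14280.4 − 17487.6 ≈ -3210 imp gal.

-3210 imperial gallons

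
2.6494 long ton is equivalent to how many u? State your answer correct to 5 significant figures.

1.6211e+30 u

1 long ton = 6.11878e+29 u.
Then 2.6494 × 6.11878e+29 ≈ 1.6211e+30 u.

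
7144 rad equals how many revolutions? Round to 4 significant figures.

1137 rev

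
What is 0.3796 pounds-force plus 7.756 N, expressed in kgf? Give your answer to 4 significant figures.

0.9631 kilograms-force

0.3796 lbf = 0.172184 kgf and 7.756 N = 0.790892 kgf.
0.172184 + 0.790892 ≈ 0.9631 kgf.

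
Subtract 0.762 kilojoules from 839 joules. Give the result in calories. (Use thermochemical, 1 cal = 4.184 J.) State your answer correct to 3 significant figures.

839 J = 200.526 cal and 0.762 kJ = 182.122 cal.
200.526 − 182.122 ≈ 18.4 cal.

18.4 cal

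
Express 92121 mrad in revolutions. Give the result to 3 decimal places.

1 mrad = 0.000159155 revolutions.
Thus 92121 × 0.000159155 ≈ 14.662 rev.

14.662 rev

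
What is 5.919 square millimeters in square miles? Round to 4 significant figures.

2.285e-12 square miles

1 mm² = 3.86102e-13 mi².
Thus 5.919 × 3.86102e-13 ≈ 2.285e-12 mi².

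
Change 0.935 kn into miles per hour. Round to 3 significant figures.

1.08 miles per hour

1 kn = 1.15078 mph.
0.935 × 1.15078 ≈ 1.08 mph.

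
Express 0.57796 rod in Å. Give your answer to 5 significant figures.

1 rod = 5.02920 × 10^10 Å.
Thus 0.57796 × 5.02920 × 10^10 ≈ 2.9067 × 10^10 Å.

2.9067 × 10^10 angstroms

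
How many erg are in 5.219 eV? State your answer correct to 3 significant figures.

8.36 × 10^-12 erg

1 eV = 1.60218 × 10^-12 erg.
5.219 × 1.60218 × 10^-12 ≈ 8.36 × 10^-12 erg.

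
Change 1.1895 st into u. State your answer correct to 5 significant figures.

1 stone = 3.82424 × 10^27 u.
Thus 1.1895 × 3.82424 × 10^27 ≈ 4.5489 × 10^27 u.

4.5489 × 10^27 u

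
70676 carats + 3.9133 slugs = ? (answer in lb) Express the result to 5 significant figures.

70676 ct = 31.1628 lb and 3.9133 slug = 125.907 lb.
31.1628 + 125.907 ≈ 157.07 lb.

157.07 lb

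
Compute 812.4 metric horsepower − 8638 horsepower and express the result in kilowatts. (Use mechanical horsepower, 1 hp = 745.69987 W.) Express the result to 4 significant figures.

812.4 PS = 597.519 kW and 8638 hp = 6441.36 kW.
597.519 − 6441.36 ≈ -5844 kW.

-5844 kilowatts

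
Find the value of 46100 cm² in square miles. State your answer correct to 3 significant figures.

1 cm² = 3.86102e-11 mi².
Thus 46100 × 3.86102e-11 ≈ 1.78e-6 mi².

1.78e-6 mi²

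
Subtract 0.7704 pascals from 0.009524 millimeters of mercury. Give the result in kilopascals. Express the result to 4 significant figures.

0.009524 mmHg = 0.00126976 kPa and 0.7704 Pa = 0.000770400 kPa.
0.00126976 − 0.000770400 ≈ 0.0004994 kPa.

0.0004994 kilopascals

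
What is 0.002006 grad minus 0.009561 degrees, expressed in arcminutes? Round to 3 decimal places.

0.002006 grad = 0.108324 arcmin and 0.009561 ° = 0.573660 arcmin.
0.108324 − 0.573660 ≈ -0.465 arcmin.

-0.465 arcmin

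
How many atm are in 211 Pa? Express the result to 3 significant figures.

0.00208 atmospheres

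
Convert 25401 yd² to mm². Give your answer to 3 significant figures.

2.12e+10 mm²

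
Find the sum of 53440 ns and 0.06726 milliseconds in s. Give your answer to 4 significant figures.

53440 ns = 5.34400e-5 s and 0.06726 ms = 6.72600e-5 s.
5.34400e-5 + 6.72600e-5 ≈ 0.0001207 s.

0.0001207 s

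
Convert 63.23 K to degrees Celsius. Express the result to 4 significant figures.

-209.9 °C

K = °C + 273.15.
Applying the formula gives -209.9 °C.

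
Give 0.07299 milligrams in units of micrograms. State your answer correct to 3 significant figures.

73.0 μg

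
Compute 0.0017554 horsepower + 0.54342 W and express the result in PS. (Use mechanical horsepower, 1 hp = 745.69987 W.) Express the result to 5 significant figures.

0.0017554 hp = 0.00177975 PS and 0.54342 W = 0.000738846 PS.
0.00177975 + 0.000738846 ≈ 0.0025186 PS.

0.0025186 metric horsepower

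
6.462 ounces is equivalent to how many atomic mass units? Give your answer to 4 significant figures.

1.103 × 10^26 u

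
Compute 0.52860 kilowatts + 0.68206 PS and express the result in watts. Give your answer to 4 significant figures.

0.52860 kW = 528.600 W and 0.68206 PS = 501.654 W.
528.600 + 501.654 ≈ 1030 W.

1030 W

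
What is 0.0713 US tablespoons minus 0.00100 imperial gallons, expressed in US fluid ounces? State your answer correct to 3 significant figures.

-0.118 US fluid ounces

0.0713 US tbsp = 0.0356500 US fl oz and 0.00100 imp gal = 0.153722 US fl oz.
0.0356500 − 0.153722 ≈ -0.118 US fl oz.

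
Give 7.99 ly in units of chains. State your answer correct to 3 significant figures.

3.76e+15 chains

1 ly = 4.70290e+14 chains.
Then 7.99 × 4.70290e+14 ≈ 3.76e+15 chain.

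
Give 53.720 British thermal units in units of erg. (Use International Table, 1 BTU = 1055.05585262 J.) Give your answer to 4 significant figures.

5.668 × 10^11 erg

1 BTU = 1.05506 × 10^10 ergs.
So 53.720 × 1.05506 × 10^10 ≈ 5.668 × 10^11 erg.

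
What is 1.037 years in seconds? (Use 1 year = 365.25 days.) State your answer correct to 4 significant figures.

3.273e+7 s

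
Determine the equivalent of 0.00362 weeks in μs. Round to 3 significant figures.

2.19e+9 μs

1 week = 6.04800e+11 μs.
0.00362 × 6.04800e+11 ≈ 2.19e+9 μs.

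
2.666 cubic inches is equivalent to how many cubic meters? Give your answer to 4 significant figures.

4.369e-5 cubic meters

1 cubic inch = 1.63871e-5 cubic meters.
2.666 × 1.63871e-5 ≈ 4.369e-5 m³.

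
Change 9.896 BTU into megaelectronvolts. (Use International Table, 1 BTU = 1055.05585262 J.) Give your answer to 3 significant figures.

6.52 × 10^16 MeV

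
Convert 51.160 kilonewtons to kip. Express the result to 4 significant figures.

11.50 kip

1 kN = 0.224809 kip.
Thus 51.160 × 0.224809 ≈ 11.50 kip.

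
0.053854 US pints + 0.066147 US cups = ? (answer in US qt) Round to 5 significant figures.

0.043464 US qt

0.053854 US pt = 0.02692700 US qt and 0.066147 US cup = 0.01653675 US qt.
0.02692700 + 0.01653675 ≈ 0.043464 US qt.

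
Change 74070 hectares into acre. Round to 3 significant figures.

183000 acres

1 hectare = 2.47105 acre.
Then 74070 × 2.47105 ≈ 183000 acre.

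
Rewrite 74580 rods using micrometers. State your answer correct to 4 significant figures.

3.751e+11 μm

1 rod = 5.02920e+6 micrometers.
74580 × 5.02920e+6 ≈ 3.751e+11 μm.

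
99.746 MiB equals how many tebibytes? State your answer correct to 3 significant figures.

9.51e-5 tebibytes

1 mebibyte = 9.53674e-7 TiB.
99.746 × 9.53674e-7 ≈ 9.51e-5 TiB.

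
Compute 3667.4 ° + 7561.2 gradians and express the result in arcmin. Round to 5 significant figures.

628350 arcmin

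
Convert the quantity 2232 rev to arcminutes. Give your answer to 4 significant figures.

1 revolution = 21600.0 arcminutes.
Thus 2232 × 21600.0 ≈ 4.821e+7 arcmin.

4.821e+7 arcminutes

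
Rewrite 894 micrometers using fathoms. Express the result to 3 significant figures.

1 micrometer = 5.46807e-7 fathom.
894 × 5.46807e-7 ≈ 0.000489 fathom.

0.000489 fathom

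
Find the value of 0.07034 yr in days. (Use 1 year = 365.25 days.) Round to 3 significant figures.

25.7 days

1 yr = 365.250 d.
So 0.07034 × 365.250 ≈ 25.7 d.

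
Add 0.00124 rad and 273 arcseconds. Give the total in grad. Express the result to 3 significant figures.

0.163 gradians

0.00124 rad = 0.0789409 grad and 273 arcsec = 0.0842593 grad.
0.0789409 + 0.0842593 ≈ 0.163 grad.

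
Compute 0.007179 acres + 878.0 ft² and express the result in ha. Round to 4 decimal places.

0.007179 acre = 0.00290524 ha and 878.0 ft² = 0.00815689 ha.
0.00290524 + 0.00815689 ≈ 0.0111 ha.

0.0111 ha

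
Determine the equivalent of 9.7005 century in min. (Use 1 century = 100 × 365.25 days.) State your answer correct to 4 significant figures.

1 century = 5.25960e+7 minutes.
9.7005 × 5.25960e+7 ≈ 5.102e+8 min.

5.102e+8 minutes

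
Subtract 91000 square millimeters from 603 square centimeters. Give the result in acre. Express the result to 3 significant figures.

-7.59e-6 acre

603 cm² = 1.49005e-5 acre and 91000 mm² = 2.24866e-5 acre.
1.49005e-5 − 2.24866e-5 ≈ -7.59e-6 acre.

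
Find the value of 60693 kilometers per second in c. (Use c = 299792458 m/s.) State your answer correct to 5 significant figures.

0.20245 c

1 km/s = 3.33564 × 10^-6 c.
So 60693 × 3.33564 × 10^-6 ≈ 0.20245 c.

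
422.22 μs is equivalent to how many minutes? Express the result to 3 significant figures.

1 microsecond = 1.66667e-8 min.
Then 422.22 × 1.66667e-8 ≈ 7.04e-6 min.

7.04e-6 minutes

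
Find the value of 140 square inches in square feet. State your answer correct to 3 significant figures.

1 in² = 0.00694444 ft².
Then 140 × 0.00694444 ≈ 0.972 ft².

0.972 ft²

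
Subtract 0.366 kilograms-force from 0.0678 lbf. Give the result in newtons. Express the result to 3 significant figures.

-3.29 newtons

0.0678 lbf = 0.301589 N and 0.366 kgf = 3.58923 N.
0.301589 − 3.58923 ≈ -3.29 N.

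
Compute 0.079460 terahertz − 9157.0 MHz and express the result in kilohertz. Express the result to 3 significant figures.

7.03 × 10^7 kHz

0.079460 THz = 7.94600 × 10^7 kHz and 9157.0 MHz = 9.15700 × 10^6 kHz.
7.94600 × 10^7 − 9.15700 × 10^6 ≈ 7.03 × 10^7 kHz.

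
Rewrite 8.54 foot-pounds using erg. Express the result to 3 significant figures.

1.16e+8 erg

1 foot-pound = 1.35582e+7 erg.
So 8.54 × 1.35582e+7 ≈ 1.16e+8 erg.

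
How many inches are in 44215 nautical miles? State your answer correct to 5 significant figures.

3.2239 × 10^9 in

1 nautical mile = 72913.4 in.
So 44215 × 72913.4 ≈ 3.2239 × 10^9 in.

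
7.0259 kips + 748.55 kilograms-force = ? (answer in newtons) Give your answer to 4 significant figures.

7.0259 kip = 31252.8 N and 748.55 kgf = 7340.77 N.
31252.8 + 7340.77 ≈ 38590 N.

38590 newtons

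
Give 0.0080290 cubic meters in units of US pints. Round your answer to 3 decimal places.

16.968 US pt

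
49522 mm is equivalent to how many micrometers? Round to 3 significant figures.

4.95 × 10^7 μm

1 millimeter = 1000.00 μm.
Then 49522 × 1000.00 ≈ 4.95 × 10^7 μm.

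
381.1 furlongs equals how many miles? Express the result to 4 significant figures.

47.64 miles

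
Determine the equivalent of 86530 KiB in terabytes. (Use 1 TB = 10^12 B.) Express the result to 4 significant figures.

8.861e-5 TB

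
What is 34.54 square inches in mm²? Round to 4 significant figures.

22280 mm²

1 square inch = 645.160 square millimeters.
Then 34.54 × 645.160 ≈ 22280 mm².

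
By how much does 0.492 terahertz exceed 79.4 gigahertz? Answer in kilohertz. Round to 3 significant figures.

0.492 THz = 4.92000 × 10^8 kHz and 79.4 GHz = 7.94000 × 10^7 kHz.
4.92000 × 10^8 − 7.94000 × 10^7 ≈ 4.13 × 10^8 kHz.

4.13 × 10^8 kilohertz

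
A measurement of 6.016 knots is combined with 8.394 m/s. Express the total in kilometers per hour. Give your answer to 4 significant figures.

6.016 kn = 11.1416 km/h and 8.394 m/s = 30.2184 km/h.
11.1416 + 30.2184 ≈ 41.36 km/h.

41.36 kilometers per hour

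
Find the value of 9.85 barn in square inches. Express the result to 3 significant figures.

1.53 × 10^-24 in²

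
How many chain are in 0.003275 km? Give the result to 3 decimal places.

1 kilometer = 49.7097 chain.
Thus 0.003275 × 49.7097 ≈ 0.163 chain.

0.163 chain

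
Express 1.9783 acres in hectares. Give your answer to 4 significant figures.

0.8006 hectares

1 acre = 0.404686 ha.
Then 1.9783 × 0.404686 ≈ 0.8006 ha.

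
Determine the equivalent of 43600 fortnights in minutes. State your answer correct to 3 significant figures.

8.79e+8 minutes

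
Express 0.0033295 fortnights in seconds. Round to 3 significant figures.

4030 s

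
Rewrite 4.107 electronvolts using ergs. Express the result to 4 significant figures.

6.580e-12 erg

1 electronvolt = 1.60218e-12 ergs.
4.107 × 1.60218e-12 ≈ 6.580e-12 erg.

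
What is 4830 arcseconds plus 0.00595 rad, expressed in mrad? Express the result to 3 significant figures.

4830 arcsec = 23.4165 mrad and 0.00595 rad = 5.95000 mrad.
23.4165 + 5.95000 ≈ 29.4 mrad.

29.4 mrad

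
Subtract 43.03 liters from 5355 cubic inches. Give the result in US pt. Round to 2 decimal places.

94.52 US pt

5355 in³ = 185.455 US pt and 43.03 L = 90.9386 US pt.
185.455 − 90.9386 ≈ 94.52 US pt.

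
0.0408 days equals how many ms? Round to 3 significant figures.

1 day = 8.64000 × 10^7 milliseconds.
Thus 0.0408 × 8.64000 × 10^7 ≈ 3.53 × 10^6 ms.

3.53 × 10^6 ms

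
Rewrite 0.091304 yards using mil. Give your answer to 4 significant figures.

3287 mil

1 yd = 36000.0 mil.
0.091304 × 36000.0 ≈ 3287 mil.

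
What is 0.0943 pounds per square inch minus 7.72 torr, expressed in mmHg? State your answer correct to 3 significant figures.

0.0943 psi = 4.87672 mmHg and 7.72 torr = 7.72000 mmHg.
4.87672 − 7.72000 ≈ -2.84 mmHg.

-2.84 millimeters of mercury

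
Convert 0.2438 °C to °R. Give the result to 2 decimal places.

°R = (°C + 273.15) × 9/5.
Applying the formula gives 492.11 °R.

492.11 degrees Rankine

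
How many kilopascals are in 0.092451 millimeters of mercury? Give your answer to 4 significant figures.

0.01233 kilopascals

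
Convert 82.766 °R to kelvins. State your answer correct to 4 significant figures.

°R = K × 9/5.
Applying the formula gives 45.98 K.

45.98 K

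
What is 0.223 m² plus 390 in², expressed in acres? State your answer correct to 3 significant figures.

0.000117 acre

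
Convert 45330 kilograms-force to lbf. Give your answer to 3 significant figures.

1 kilogram-force = 2.20462 pounds-force.
Thus 45330 × 2.20462 ≈ 99900 lbf.

99900 lbf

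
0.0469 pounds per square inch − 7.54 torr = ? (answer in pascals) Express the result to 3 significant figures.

-682 Pa

0.0469 psi = 323.364 Pa and 7.54 torr = 1005.25 Pa.
323.364 − 1005.25 ≈ -682 Pa.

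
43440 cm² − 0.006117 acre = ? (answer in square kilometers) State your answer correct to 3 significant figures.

-2.04e-5 km²

43440 cm² = 4.34400e-6 km² and 0.006117 acre = 2.47546e-5 km².
4.34400e-6 − 2.47546e-5 ≈ -2.04e-5 km².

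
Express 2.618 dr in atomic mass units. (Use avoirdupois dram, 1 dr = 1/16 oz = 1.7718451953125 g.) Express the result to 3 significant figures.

2.79e+24 u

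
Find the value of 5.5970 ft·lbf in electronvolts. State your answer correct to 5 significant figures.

4.7364e+19 electronvolts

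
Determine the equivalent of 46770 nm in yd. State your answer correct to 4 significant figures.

5.115e-5 yards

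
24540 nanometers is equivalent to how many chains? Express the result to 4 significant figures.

1.220e-6 chains

1 nm = 4.97097e-11 chain.
Thus 24540 × 4.97097e-11 ≈ 1.220e-6 chain.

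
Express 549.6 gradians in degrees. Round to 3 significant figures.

495 degrees

1 grad = 0.900000 °.
So 549.6 × 0.900000 ≈ 495 °.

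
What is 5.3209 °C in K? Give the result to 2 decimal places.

K = °C + 273.15.
Applying the formula gives 278.47 K.

278.47 kelvins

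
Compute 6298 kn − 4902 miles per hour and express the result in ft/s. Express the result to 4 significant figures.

6298 kn = 10629.8 ft/s and 4902 mph = 7189.60 ft/s.
10629.8 − 7189.60 ≈ 3440 ft/s.

3440 feet per second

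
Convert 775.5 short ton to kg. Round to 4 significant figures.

1 short ton = 907.185 kg.
Then 775.5 × 907.185 ≈ 703500 kg.

703500 kg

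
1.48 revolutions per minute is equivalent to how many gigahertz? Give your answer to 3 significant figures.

1 rpm = 1.66667e-11 GHz.
Thus 1.48 × 1.66667e-11 ≈ 2.47e-11 GHz.

2.47e-11 GHz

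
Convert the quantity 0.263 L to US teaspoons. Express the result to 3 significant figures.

1 L = 202.884 US teaspoons.
Then 0.263 × 202.884 ≈ 53.4 US tsp.

53.4 US tsp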